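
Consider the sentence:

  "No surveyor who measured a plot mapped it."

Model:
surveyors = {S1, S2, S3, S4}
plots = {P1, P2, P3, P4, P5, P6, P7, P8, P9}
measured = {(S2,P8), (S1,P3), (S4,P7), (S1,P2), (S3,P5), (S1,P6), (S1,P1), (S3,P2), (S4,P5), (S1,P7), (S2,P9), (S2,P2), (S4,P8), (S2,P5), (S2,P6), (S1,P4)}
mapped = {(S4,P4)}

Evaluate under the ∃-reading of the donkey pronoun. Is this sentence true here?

True

"it" takes "a plot" as antecedent — a donkey pronoun bound across the clause boundary.
Truth condition: for no (s,p) with measured(s,p) does mapped(s,p) hold.
Restrictor pairs — does the scope hold? (S1,P1):fails  (S1,P2):fails  (S1,P3):fails  (S1,P4):fails  (S1,P6):fails  (S1,P7):fails  (S2,P2):fails  (S2,P5):fails  (S2,P6):fails  (S2,P8):fails  (S2,P9):fails  (S3,P2):fails  (S3,P5):fails  (S4,P5):fails  (S4,P7):fails  (S4,P8):fails
Scope holds for no restrictor pair, so the sentence is true.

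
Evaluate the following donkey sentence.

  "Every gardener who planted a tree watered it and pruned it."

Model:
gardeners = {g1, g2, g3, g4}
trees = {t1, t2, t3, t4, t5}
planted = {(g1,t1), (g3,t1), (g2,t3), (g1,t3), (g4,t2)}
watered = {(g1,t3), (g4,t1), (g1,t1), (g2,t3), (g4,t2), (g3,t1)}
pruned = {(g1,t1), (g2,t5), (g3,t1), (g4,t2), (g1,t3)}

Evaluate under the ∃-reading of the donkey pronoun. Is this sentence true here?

False

"it" takes "a tree" as antecedent — a donkey pronoun bound across the clause boundary.
Weak reading: every gardener g with some planted-tree has at least one planted-tree t such that watered(g,t) ∧ pruned(g,t).
Per gardener: g1:✓  g2:✗  g3:✓  g4:✓
g2 has no witness among its planted-trees.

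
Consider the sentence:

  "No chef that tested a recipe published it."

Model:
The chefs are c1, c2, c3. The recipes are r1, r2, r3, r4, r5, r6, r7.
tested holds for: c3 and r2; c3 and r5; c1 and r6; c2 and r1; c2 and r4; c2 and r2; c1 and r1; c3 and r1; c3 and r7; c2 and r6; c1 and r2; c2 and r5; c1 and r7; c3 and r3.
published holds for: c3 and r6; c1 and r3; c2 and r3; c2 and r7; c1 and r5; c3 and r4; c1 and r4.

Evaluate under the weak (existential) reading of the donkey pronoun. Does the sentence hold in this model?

"it" takes "a recipe" as antecedent — a donkey pronoun bound across the clause boundary.
Truth condition: for no (c,r) with tested(c,r) does published(c,r) hold.
Restrictor pairs — does the scope hold? (c1,r1):fails  (c1,r2):fails  (c1,r6):fails  (c1,r7):fails  (c2,r1):fails  (c2,r2):fails  (c2,r4):fails  (c2,r5):fails  (c2,r6):fails  (c3,r1):fails  (c3,r2):fails  (c3,r3):fails  (c3,r5):fails  (c3,r7):fails
Scope holds for no restrictor pair, so the sentence is true.

True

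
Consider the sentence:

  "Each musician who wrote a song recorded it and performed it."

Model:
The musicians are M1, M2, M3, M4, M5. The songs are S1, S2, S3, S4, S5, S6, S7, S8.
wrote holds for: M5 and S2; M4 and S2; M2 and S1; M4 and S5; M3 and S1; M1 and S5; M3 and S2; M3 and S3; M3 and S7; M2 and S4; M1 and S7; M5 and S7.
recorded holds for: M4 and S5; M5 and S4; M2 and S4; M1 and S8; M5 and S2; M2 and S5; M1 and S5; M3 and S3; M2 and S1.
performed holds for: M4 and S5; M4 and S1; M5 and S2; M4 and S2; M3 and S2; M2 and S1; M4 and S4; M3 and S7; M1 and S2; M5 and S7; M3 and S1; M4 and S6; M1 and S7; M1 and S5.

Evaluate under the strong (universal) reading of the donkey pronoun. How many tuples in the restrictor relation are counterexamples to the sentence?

8

"it" takes "a song" as antecedent — a donkey pronoun bound across the clause boundary.
Strong reading: for every (m,s) with wrote(m,s), recorded(m,s) ∧ performed(m,s).
Restrictor pairs: (M1,S5) ✓  (M1,S7) ✗  (M2,S1) ✓  (M2,S4) ✗  (M3,S1) ✗  (M3,S2) ✗  (M3,S3) ✗  (M3,S7) ✗  (M4,S2) ✗  (M4,S5) ✓  (M5,S2) ✓  (M5,S7) ✗
Counterexamples (restrictor pairs failing the scope): 8.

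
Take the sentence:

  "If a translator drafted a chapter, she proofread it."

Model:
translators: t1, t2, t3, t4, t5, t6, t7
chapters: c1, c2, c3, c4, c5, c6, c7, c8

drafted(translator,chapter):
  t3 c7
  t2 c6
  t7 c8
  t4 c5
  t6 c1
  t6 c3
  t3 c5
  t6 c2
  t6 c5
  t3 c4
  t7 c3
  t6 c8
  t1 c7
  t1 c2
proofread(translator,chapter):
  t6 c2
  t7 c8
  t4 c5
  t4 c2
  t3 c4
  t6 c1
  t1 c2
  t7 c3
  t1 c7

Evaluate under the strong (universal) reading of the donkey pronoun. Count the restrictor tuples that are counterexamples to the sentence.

6

"it" takes "a chapter" as antecedent — a donkey pronoun bound across the clause boundary.
Strong reading: for every (t,c) with drafted(t,c), proofread(t,c).
Restrictor pairs: (t1,c2) ✓  (t1,c7) ✓  (t2,c6) ✗  (t3,c4) ✓  (t3,c5) ✗  (t3,c7) ✗  (t4,c5) ✓  (t6,c1) ✓  (t6,c2) ✓  (t6,c3) ✗  (t6,c5) ✗  (t6,c8) ✗  (t7,c3) ✓  (t7,c8) ✓
Counterexamples (restrictor pairs failing the scope): 6.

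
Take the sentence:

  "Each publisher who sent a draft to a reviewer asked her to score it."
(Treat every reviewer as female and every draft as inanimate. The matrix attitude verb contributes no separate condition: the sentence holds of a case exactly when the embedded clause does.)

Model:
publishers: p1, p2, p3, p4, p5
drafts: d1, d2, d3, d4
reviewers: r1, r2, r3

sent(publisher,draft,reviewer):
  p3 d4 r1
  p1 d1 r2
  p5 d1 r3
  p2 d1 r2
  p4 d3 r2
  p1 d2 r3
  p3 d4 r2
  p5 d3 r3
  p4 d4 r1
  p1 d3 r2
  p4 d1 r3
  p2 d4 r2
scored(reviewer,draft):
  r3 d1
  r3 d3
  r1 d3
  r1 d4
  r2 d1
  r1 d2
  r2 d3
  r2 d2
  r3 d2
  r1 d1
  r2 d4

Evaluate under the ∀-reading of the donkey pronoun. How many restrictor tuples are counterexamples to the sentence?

"her" takes "a reviewer" as antecedent and "it" takes "a draft"; both are donkey pronouns co-varying with the restrictor.
Strong reading: for every (p,d,r) with sent(p,d,r), scored(r,d).
Restrictor triples: (p1,d1,r2)→scored(r2,d1) ✓  (p1,d2,r3)→scored(r3,d2) ✓  (p1,d3,r2)→scored(r2,d3) ✓  (p2,d1,r2)→scored(r2,d1) ✓  (p2,d4,r2)→scored(r2,d4) ✓  (p3,d4,r1)→scored(r1,d4) ✓  (p3,d4,r2)→scored(r2,d4) ✓  (p4,d1,r3)→scored(r3,d1) ✓  (p4,d3,r2)→scored(r2,d3) ✓  (p4,d4,r1)→scored(r1,d4) ✓  (p5,d1,r3)→scored(r3,d1) ✓  (p5,d3,r3)→scored(r3,d3) ✓
Counterexamples (restrictor triples failing the scope): 0.

0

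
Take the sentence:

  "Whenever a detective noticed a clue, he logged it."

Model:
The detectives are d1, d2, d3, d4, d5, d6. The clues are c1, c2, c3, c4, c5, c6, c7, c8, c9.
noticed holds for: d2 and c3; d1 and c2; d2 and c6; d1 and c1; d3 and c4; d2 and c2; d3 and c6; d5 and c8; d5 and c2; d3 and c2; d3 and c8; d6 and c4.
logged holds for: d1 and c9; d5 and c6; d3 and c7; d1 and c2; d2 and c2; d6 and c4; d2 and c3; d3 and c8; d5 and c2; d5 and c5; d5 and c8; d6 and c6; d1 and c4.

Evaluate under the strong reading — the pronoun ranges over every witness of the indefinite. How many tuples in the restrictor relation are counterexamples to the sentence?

"it" takes "a clue" as antecedent — a donkey pronoun bound across the clause boundary.
Strong reading: for every (d,c) with noticed(d,c), logged(d,c).
Restrictor pairs: (d1,c1) ✗  (d1,c2) ✓  (d2,c2) ✓  (d2,c3) ✓  (d2,c6) ✗  (d3,c2) ✗  (d3,c4) ✗  (d3,c6) ✗  (d3,c8) ✓  (d5,c2) ✓  (d5,c8) ✓  (d6,c4) ✓
Counterexamples (restrictor pairs failing the scope): 5.

5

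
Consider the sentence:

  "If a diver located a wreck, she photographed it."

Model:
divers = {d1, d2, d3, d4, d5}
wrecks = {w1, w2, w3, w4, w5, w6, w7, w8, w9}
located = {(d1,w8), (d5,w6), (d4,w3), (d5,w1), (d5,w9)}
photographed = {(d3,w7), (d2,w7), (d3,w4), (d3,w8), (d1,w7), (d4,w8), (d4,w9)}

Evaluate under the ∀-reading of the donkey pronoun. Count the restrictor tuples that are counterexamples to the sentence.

5

"it" takes "a wreck" as antecedent — a donkey pronoun bound across the clause boundary.
Strong reading: for every (d,w) with located(d,w), photographed(d,w).
Restrictor pairs: (d1,w8) ✗  (d4,w3) ✗  (d5,w1) ✗  (d5,w6) ✗  (d5,w9) ✗
Counterexamples (restrictor pairs failing the scope): 5.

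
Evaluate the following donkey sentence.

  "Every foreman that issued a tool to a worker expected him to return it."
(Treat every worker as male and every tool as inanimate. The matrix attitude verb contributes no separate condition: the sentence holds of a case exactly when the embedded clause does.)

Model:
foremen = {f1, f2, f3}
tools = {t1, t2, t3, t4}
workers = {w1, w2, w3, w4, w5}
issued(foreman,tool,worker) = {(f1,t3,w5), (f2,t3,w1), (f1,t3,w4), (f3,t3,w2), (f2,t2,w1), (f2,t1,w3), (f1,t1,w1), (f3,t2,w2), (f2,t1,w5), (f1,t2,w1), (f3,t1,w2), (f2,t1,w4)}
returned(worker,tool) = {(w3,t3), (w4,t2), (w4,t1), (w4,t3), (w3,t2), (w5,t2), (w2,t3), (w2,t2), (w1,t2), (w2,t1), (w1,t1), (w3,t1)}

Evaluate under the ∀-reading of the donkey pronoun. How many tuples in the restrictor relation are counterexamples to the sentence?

3

"him" takes "a worker" as antecedent and "it" takes "a tool"; both are donkey pronouns co-varying with the restrictor.
Strong reading: for every (f,t,w) with issued(f,t,w), returned(w,t).
Restrictor triples: (f1,t1,w1)→returned(w1,t1) ✓  (f1,t2,w1)→returned(w1,t2) ✓  (f1,t3,w4)→returned(w4,t3) ✓  (f1,t3,w5)→returned(w5,t3) ✗  (f2,t1,w3)→returned(w3,t1) ✓  (f2,t1,w4)→returned(w4,t1) ✓  (f2,t1,w5)→returned(w5,t1) ✗  (f2,t2,w1)→returned(w1,t2) ✓  (f2,t3,w1)→returned(w1,t3) ✗  (f3,t1,w2)→returned(w2,t1) ✓  (f3,t2,w2)→returned(w2,t2) ✓  (f3,t3,w2)→returned(w2,t3) ✓
Counterexamples (restrictor triples failing the scope): 3.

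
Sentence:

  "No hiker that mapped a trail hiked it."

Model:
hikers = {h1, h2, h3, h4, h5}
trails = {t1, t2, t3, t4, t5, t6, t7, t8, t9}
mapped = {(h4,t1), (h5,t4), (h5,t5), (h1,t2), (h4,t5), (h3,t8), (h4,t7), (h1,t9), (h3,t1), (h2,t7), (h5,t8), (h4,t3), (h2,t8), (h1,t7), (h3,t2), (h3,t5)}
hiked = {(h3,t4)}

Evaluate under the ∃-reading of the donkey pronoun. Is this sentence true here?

"it" takes "a trail" as antecedent — a donkey pronoun bound across the clause boundary.
Truth condition: for no (h,t) with mapped(h,t) does hiked(h,t) hold.
Restrictor pairs — does the scope hold? (h1,t2):fails  (h1,t7):fails  (h1,t9):fails  (h2,t7):fails  (h2,t8):fails  (h3,t1):fails  (h3,t2):fails  (h3,t5):fails  (h3,t8):fails  (h4,t1):fails  (h4,t3):fails  (h4,t5):fails  (h4,t7):fails  (h5,t4):fails  (h5,t5):fails  (h5,t8):fails
Scope holds for no restrictor pair, so the sentence is true.

True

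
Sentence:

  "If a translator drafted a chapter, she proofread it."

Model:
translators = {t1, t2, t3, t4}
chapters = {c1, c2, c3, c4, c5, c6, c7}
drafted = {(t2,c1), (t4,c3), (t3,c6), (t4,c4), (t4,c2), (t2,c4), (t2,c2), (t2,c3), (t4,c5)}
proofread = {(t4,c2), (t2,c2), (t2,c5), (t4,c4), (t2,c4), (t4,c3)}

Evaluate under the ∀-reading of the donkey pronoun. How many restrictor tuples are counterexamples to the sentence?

"it" takes "a chapter" as antecedent — a donkey pronoun bound across the clause boundary.
Strong reading: for every (t,c) with drafted(t,c), proofread(t,c).
Restrictor pairs: (t2,c1) ✗  (t2,c2) ✓  (t2,c3) ✗  (t2,c4) ✓  (t3,c6) ✗  (t4,c2) ✓  (t4,c3) ✓  (t4,c4) ✓  (t4,c5) ✗
Counterexamples (restrictor pairs failing the scope): 4.

4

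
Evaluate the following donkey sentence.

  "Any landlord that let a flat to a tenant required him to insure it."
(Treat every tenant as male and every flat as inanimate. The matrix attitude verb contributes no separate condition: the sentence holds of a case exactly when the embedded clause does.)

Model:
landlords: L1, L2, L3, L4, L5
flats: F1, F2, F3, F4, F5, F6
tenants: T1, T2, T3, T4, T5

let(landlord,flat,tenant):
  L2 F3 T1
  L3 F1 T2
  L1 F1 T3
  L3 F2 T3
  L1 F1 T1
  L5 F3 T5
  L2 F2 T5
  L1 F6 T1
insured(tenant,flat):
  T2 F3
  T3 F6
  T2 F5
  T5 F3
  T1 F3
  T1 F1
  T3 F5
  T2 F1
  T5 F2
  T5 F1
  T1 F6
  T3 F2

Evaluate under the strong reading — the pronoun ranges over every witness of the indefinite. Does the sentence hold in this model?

"him" takes "a tenant" as antecedent and "it" takes "a flat"; both are donkey pronouns co-varying with the restrictor.
Strong reading: for every (l,f,t) with let(l,f,t), insured(t,f).
Restrictor triples: (L1,F1,T1)→insured(T1,F1) ✓  (L1,F1,T3)→insured(T3,F1) ✗  (L1,F6,T1)→insured(T1,F6) ✓  (L2,F2,T5)→insured(T5,F2) ✓  (L2,F3,T1)→insured(T1,F3) ✓  (L3,F1,T2)→insured(T2,F1) ✓  (L3,F2,T3)→insured(T3,F2) ✓  (L5,F3,T5)→insured(T5,F3) ✓
Counterexample: (L1,F1,T3) — insured(T3,F1) does not hold.

False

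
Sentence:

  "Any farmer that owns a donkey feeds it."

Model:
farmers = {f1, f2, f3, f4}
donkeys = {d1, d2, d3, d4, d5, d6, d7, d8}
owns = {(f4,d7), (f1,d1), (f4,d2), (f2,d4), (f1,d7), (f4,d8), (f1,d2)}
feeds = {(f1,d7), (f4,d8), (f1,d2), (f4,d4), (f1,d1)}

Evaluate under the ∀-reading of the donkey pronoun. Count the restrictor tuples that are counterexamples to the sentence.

"it" takes "a donkey" as antecedent — a donkey pronoun bound across the clause boundary.
Strong reading: for every (f,d) with owns(f,d), feeds(f,d).
Restrictor pairs: (f1,d1) ✓  (f1,d2) ✓  (f1,d7) ✓  (f2,d4) ✗  (f4,d2) ✗  (f4,d7) ✗  (f4,d8) ✓
Counterexamples (restrictor pairs failing the scope): 3.

3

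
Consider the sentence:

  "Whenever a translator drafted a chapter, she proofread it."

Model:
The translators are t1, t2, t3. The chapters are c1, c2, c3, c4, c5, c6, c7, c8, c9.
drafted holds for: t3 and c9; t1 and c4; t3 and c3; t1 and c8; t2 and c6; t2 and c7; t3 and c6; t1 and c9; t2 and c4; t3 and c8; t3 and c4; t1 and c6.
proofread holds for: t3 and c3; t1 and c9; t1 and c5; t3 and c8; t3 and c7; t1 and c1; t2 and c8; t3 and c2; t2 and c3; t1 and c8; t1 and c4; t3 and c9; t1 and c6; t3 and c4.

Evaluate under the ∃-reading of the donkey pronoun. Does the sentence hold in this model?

"it" takes "a chapter" as antecedent — a donkey pronoun bound across the clause boundary.
Weak reading: every translator t with some drafted-chapter has at least one drafted-chapter c such that proofread(t,c).
Per translator: t1:✓  t2:✗  t3:✓
t2 has no witness among its drafted-chapters.

False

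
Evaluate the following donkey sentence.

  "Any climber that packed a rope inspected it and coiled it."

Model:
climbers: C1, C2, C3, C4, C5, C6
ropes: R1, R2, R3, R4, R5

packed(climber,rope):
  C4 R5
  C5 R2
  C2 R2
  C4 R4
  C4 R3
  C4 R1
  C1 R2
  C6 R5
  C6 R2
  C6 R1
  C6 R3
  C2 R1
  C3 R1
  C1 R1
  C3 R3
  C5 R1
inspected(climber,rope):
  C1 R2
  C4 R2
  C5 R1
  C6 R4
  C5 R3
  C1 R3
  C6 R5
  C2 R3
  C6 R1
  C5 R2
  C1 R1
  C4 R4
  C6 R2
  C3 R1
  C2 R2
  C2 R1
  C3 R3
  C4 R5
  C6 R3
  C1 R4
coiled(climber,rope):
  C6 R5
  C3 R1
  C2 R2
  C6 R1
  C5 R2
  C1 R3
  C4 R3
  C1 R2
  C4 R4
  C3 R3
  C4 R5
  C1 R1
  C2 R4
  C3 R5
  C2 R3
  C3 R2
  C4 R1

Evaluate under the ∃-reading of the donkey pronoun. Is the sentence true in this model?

"it" takes "a rope" as antecedent — a donkey pronoun bound across the clause boundary.
Weak reading: every climber c with some packed-rope has at least one packed-rope r such that inspected(c,r) ∧ coiled(c,r).
Per climber: C1:✓  C2:✓  C3:✓  C4:✓  C5:✓  C6:✓
Every climber in the restrictor has a witness.

True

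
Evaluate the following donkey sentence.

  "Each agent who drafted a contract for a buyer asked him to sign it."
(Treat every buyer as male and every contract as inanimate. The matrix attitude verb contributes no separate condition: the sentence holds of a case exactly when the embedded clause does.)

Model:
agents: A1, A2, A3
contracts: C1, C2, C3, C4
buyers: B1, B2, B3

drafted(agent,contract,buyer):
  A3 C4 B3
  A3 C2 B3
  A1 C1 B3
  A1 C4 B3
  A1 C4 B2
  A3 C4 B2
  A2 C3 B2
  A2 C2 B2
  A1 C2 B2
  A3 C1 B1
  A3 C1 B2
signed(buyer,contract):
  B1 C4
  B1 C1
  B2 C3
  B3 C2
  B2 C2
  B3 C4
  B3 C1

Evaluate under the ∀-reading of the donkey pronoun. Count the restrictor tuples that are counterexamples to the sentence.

"him" takes "a buyer" as antecedent and "it" takes "a contract"; both are donkey pronouns co-varying with the restrictor.
Strong reading: for every (a,c,b) with drafted(a,c,b), signed(b,c).
Restrictor triples: (A1,C1,B3)→signed(B3,C1) ✓  (A1,C2,B2)→signed(B2,C2) ✓  (A1,C4,B2)→signed(B2,C4) ✗  (A1,C4,B3)→signed(B3,C4) ✓  (A2,C2,B2)→signed(B2,C2) ✓  (A2,C3,B2)→signed(B2,C3) ✓  (A3,C1,B1)→signed(B1,C1) ✓  (A3,C1,B2)→signed(B2,C1) ✗  (A3,C2,B3)→signed(B3,C2) ✓  (A3,C4,B2)→signed(B2,C4) ✗  (A3,C4,B3)→signed(B3,C4) ✓
Counterexamples (restrictor triples failing the scope): 3.

3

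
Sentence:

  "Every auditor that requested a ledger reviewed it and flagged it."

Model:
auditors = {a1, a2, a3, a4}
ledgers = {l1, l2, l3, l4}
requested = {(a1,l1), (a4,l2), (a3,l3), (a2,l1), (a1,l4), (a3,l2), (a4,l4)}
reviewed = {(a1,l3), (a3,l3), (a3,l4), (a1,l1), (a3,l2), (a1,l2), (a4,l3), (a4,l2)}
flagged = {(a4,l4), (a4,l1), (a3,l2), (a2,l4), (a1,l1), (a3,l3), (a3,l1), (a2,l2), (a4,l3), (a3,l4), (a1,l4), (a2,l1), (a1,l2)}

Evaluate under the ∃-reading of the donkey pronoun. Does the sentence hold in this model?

False

"it" takes "a ledger" as antecedent — a donkey pronoun bound across the clause boundary.
Weak reading: every auditor a with some requested-ledger has at least one requested-ledger l such that reviewed(a,l) ∧ flagged(a,l).
Per auditor: a1:✓  a2:✗  a3:✓  a4:✗
a2 has no witness among its requested-ledgers.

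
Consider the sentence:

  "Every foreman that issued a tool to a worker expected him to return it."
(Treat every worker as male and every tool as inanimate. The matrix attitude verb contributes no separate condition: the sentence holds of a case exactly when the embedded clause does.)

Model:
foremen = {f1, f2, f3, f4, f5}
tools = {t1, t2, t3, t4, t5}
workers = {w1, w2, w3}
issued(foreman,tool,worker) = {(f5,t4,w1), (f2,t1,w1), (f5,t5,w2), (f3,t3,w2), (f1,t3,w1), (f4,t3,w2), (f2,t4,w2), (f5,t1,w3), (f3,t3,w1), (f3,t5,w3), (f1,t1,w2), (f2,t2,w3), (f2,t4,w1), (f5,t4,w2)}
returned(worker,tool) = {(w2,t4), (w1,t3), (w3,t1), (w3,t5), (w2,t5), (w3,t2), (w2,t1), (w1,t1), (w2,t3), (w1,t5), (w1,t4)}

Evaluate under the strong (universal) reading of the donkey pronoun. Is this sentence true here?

True

"him" takes "a worker" as antecedent and "it" takes "a tool"; both are donkey pronouns co-varying with the restrictor.
Strong reading: for every (f,t,w) with issued(f,t,w), returned(w,t).
Restrictor triples: (f1,t1,w2)→returned(w2,t1) ✓  (f1,t3,w1)→returned(w1,t3) ✓  (f2,t1,w1)→returned(w1,t1) ✓  (f2,t2,w3)→returned(w3,t2) ✓  (f2,t4,w1)→returned(w1,t4) ✓  (f2,t4,w2)→returned(w2,t4) ✓  (f3,t3,w1)→returned(w1,t3) ✓  (f3,t3,w2)→returned(w2,t3) ✓  (f3,t5,w3)→returned(w3,t5) ✓  (f4,t3,w2)→returned(w2,t3) ✓  (f5,t1,w3)→returned(w3,t1) ✓  (f5,t4,w1)→returned(w1,t4) ✓  (f5,t4,w2)→returned(w2,t4) ✓  (f5,t5,w2)→returned(w2,t5) ✓
Every restrictor triple satisfies the scope.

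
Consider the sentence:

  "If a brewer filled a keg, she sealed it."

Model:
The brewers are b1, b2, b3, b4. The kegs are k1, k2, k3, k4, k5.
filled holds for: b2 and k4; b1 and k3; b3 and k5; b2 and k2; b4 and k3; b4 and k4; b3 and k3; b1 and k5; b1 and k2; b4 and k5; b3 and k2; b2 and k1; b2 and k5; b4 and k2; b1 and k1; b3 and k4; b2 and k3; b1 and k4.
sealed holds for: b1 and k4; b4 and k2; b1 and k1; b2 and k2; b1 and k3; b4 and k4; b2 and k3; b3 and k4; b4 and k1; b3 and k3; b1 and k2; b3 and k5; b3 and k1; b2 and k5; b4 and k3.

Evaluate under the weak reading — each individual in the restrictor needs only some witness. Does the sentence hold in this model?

"it" takes "a keg" as antecedent — a donkey pronoun bound across the clause boundary.
Weak reading: every brewer b with some filled-keg has at least one filled-keg k such that sealed(b,k).
Per brewer: b1:✓  b2:✓  b3:✓  b4:✓
Every brewer in the restrictor has a witness.

True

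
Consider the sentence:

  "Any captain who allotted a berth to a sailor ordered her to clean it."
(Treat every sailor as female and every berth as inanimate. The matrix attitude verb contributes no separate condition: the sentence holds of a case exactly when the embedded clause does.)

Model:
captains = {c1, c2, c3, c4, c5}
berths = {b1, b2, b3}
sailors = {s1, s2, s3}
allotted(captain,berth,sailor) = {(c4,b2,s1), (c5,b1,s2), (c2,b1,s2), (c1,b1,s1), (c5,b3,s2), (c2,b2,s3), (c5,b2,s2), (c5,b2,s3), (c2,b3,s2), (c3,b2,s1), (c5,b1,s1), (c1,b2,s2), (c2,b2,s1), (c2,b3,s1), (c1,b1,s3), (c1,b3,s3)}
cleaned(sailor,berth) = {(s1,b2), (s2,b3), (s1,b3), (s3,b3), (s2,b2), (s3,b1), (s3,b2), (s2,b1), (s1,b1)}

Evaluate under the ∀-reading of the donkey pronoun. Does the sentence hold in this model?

True

"her" takes "a sailor" as antecedent and "it" takes "a berth"; both are donkey pronouns co-varying with the restrictor.
Strong reading: for every (c,b,s) with allotted(c,b,s), cleaned(s,b).
Restrictor triples: (c1,b1,s1)→cleaned(s1,b1) ✓  (c1,b1,s3)→cleaned(s3,b1) ✓  (c1,b2,s2)→cleaned(s2,b2) ✓  (c1,b3,s3)→cleaned(s3,b3) ✓  (c2,b1,s2)→cleaned(s2,b1) ✓  (c2,b2,s1)→cleaned(s1,b2) ✓  (c2,b2,s3)→cleaned(s3,b2) ✓  (c2,b3,s1)→cleaned(s1,b3) ✓  (c2,b3,s2)→cleaned(s2,b3) ✓  (c3,b2,s1)→cleaned(s1,b2) ✓  (c4,b2,s1)→cleaned(s1,b2) ✓  (c5,b1,s1)→cleaned(s1,b1) ✓  (c5,b1,s2)→cleaned(s2,b1) ✓  (c5,b2,s2)→cleaned(s2,b2) ✓  (c5,b2,s3)→cleaned(s3,b2) ✓  (c5,b3,s2)→cleaned(s2,b3) ✓
Every restrictor triple satisfies the scope.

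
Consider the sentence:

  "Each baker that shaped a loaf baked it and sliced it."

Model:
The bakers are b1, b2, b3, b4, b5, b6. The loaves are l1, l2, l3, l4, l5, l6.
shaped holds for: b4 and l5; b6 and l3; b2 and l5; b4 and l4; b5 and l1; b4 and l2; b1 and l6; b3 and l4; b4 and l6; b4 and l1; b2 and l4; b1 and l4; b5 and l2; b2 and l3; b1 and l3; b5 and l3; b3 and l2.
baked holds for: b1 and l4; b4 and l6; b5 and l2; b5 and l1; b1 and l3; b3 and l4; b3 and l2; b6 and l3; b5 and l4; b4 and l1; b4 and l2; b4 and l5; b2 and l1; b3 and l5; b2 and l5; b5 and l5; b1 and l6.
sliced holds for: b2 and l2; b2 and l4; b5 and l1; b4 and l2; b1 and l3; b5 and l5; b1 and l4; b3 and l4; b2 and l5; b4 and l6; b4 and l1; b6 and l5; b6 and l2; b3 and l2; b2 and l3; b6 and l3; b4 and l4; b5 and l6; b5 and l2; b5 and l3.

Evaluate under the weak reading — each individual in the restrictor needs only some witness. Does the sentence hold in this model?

True

"it" takes "a loaf" as antecedent — a donkey pronoun bound across the clause boundary.
Weak reading: every baker b with some shaped-loaf has at least one shaped-loaf l such that baked(b,l) ∧ sliced(b,l).
Per baker: b1:✓  b2:✓  b3:✓  b4:✓  b5:✓  b6:✓
Every baker in the restrictor has a witness.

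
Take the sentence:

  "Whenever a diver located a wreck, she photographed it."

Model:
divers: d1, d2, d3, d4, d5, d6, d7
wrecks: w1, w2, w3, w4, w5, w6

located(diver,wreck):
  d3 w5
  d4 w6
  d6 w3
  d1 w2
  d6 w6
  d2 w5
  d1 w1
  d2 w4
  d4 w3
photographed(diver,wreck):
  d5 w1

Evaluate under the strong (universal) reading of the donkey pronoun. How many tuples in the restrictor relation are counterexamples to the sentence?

9

"it" takes "a wreck" as antecedent — a donkey pronoun bound across the clause boundary.
Strong reading: for every (d,w) with located(d,w), photographed(d,w).
Restrictor pairs: (d1,w1) ✗  (d1,w2) ✗  (d2,w4) ✗  (d2,w5) ✗  (d3,w5) ✗  (d4,w3) ✗  (d4,w6) ✗  (d6,w3) ✗  (d6,w6) ✗
Counterexamples (restrictor pairs failing the scope): 9.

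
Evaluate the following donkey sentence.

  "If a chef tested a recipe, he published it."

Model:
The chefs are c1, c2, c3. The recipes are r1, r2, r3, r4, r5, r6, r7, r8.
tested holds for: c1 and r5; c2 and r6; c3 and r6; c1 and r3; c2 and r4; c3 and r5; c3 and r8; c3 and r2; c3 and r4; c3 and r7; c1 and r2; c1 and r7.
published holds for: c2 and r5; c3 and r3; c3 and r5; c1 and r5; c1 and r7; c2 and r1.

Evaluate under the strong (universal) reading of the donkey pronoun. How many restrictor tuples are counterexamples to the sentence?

9

"it" takes "a recipe" as antecedent — a donkey pronoun bound across the clause boundary.
Strong reading: for every (c,r) with tested(c,r), published(c,r).
Restrictor pairs: (c1,r2) ✗  (c1,r3) ✗  (c1,r5) ✓  (c1,r7) ✓  (c2,r4) ✗  (c2,r6) ✗  (c3,r2) ✗  (c3,r4) ✗  (c3,r5) ✓  (c3,r6) ✗  (c3,r7) ✗  (c3,r8) ✗
Counterexamples (restrictor pairs failing the scope): 9.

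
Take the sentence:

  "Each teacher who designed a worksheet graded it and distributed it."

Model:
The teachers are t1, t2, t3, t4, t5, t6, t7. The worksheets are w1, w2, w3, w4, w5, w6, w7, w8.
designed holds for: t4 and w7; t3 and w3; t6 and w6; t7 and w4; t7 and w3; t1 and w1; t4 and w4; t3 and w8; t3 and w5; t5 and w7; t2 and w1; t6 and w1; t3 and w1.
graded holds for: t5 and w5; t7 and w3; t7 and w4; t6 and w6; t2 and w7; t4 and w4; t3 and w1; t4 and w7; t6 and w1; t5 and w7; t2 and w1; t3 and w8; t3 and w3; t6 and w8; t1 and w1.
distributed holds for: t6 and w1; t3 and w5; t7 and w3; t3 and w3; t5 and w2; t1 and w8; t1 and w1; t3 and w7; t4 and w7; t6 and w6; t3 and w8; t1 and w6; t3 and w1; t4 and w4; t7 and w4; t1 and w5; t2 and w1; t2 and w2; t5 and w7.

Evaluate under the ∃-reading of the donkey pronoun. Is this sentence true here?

True

"it" takes "a worksheet" as antecedent — a donkey pronoun bound across the clause boundary.
Weak reading: every teacher t with some designed-worksheet has at least one designed-worksheet w such that graded(t,w) ∧ distributed(t,w).
Per teacher: t1:✓  t2:✓  t3:✓  t4:✓  t5:✓  t6:✓  t7:✓
Every teacher in the restrictor has a witness.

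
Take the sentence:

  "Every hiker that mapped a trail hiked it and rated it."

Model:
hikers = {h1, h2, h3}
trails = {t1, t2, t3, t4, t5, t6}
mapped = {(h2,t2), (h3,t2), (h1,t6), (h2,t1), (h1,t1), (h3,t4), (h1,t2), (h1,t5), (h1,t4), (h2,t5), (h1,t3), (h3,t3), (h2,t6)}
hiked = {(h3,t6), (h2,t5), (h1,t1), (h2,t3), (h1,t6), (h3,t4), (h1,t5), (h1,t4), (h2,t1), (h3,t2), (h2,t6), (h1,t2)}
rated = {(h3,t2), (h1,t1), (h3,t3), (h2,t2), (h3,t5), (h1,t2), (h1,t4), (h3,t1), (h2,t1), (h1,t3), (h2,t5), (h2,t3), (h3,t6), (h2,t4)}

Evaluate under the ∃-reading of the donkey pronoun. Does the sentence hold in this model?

True

"it" takes "a trail" as antecedent — a donkey pronoun bound across the clause boundary.
Weak reading: every hiker h with some mapped-trail has at least one mapped-trail t such that hiked(h,t) ∧ rated(h,t).
Per hiker: h1:✓  h2:✓  h3:✓
Every hiker in the restrictor has a witness.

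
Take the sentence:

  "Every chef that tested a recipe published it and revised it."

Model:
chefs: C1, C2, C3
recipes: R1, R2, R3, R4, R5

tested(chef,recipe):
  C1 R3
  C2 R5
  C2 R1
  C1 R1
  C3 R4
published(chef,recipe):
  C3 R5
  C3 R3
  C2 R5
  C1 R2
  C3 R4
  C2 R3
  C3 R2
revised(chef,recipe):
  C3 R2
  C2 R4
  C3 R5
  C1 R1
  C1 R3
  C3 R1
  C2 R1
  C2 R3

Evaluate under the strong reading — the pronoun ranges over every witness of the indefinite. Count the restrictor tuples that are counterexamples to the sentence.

"it" takes "a recipe" as antecedent — a donkey pronoun bound across the clause boundary.
Strong reading: for every (c,r) with tested(c,r), published(c,r) ∧ revised(c,r).
Restrictor pairs: (C1,R1) ✗  (C1,R3) ✗  (C2,R1) ✗  (C2,R5) ✗  (C3,R4) ✗
Counterexamples (restrictor pairs failing the scope): 5.

5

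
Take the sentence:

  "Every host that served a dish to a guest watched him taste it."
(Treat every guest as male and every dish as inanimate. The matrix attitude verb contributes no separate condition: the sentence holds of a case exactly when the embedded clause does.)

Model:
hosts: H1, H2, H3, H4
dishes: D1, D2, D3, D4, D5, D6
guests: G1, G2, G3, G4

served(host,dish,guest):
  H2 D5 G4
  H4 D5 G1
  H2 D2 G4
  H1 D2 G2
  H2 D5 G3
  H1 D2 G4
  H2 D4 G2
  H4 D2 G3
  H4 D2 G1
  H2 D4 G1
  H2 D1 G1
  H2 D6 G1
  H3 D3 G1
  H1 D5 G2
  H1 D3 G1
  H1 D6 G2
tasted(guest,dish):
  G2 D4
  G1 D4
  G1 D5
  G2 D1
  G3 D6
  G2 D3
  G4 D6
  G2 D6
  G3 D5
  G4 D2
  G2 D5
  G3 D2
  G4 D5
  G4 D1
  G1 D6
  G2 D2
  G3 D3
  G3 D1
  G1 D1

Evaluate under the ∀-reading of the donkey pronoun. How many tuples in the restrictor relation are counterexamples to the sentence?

"him" takes "a guest" as antecedent and "it" takes "a dish"; both are donkey pronouns co-varying with the restrictor.
Strong reading: for every (h,d,g) with served(h,d,g), tasted(g,d).
Restrictor triples: (H1,D2,G2)→tasted(G2,D2) ✓  (H1,D2,G4)→tasted(G4,D2) ✓  (H1,D3,G1)→tasted(G1,D3) ✗  (H1,D5,G2)→tasted(G2,D5) ✓  (H1,D6,G2)→tasted(G2,D6) ✓  (H2,D1,G1)→tasted(G1,D1) ✓  (H2,D2,G4)→tasted(G4,D2) ✓  (H2,D4,G1)→tasted(G1,D4) ✓  (H2,D4,G2)→tasted(G2,D4) ✓  (H2,D5,G3)→tasted(G3,D5) ✓  (H2,D5,G4)→tasted(G4,D5) ✓  (H2,D6,G1)→tasted(G1,D6) ✓  (H3,D3,G1)→tasted(G1,D3) ✗  (H4,D2,G1)→tasted(G1,D2) ✗  (H4,D2,G3)→tasted(G3,D2) ✓  (H4,D5,G1)→tasted(G1,D5) ✓
Counterexamples (restrictor triples failing the scope): 3.

3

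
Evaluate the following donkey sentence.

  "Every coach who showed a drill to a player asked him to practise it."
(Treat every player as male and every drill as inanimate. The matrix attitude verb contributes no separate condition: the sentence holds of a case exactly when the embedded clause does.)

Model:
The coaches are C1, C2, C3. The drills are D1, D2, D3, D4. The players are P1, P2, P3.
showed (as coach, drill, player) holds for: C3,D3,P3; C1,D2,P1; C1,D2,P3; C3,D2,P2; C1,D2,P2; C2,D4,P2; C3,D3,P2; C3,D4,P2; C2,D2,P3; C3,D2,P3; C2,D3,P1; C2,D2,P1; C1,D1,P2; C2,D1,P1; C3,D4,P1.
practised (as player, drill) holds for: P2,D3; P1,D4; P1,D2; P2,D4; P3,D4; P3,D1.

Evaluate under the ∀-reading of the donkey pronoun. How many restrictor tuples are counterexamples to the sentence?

"him" takes "a player" as antecedent and "it" takes "a drill"; both are donkey pronouns co-varying with the restrictor.
Strong reading: for every (c,d,p) with showed(c,d,p), practised(p,d).
Restrictor triples: (C1,D1,P2)→practised(P2,D1) ✗  (C1,D2,P1)→practised(P1,D2) ✓  (C1,D2,P2)→practised(P2,D2) ✗  (C1,D2,P3)→practised(P3,D2) ✗  (C2,D1,P1)→practised(P1,D1) ✗  (C2,D2,P1)→practised(P1,D2) ✓  (C2,D2,P3)→practised(P3,D2) ✗  (C2,D3,P1)→practised(P1,D3) ✗  (C2,D4,P2)→practised(P2,D4) ✓  (C3,D2,P2)→practised(P2,D2) ✗  (C3,D2,P3)→practised(P3,D2) ✗  (C3,D3,P2)→practised(P2,D3) ✓  (C3,D3,P3)→practised(P3,D3) ✗  (C3,D4,P1)→practised(P1,D4) ✓  (C3,D4,P2)→practised(P2,D4) ✓
Counterexamples (restrictor triples failing the scope): 9.

9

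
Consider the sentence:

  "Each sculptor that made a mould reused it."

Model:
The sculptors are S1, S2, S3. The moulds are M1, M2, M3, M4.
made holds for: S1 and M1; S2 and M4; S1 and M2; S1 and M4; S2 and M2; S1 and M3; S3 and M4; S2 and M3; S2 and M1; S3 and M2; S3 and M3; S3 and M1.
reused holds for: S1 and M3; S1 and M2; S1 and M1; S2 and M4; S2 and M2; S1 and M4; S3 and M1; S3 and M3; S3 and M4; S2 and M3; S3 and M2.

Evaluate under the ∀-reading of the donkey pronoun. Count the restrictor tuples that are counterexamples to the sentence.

"it" takes "a mould" as antecedent — a donkey pronoun bound across the clause boundary.
Strong reading: for every (s,m) with made(s,m), reused(s,m).
Restrictor pairs: (S1,M1) ✓  (S1,M2) ✓  (S1,M3) ✓  (S1,M4) ✓  (S2,M1) ✗  (S2,M2) ✓  (S2,M3) ✓  (S2,M4) ✓  (S3,M1) ✓  (S3,M2) ✓  (S3,M3) ✓  (S3,M4) ✓
Counterexamples (restrictor pairs failing the scope): 1.

1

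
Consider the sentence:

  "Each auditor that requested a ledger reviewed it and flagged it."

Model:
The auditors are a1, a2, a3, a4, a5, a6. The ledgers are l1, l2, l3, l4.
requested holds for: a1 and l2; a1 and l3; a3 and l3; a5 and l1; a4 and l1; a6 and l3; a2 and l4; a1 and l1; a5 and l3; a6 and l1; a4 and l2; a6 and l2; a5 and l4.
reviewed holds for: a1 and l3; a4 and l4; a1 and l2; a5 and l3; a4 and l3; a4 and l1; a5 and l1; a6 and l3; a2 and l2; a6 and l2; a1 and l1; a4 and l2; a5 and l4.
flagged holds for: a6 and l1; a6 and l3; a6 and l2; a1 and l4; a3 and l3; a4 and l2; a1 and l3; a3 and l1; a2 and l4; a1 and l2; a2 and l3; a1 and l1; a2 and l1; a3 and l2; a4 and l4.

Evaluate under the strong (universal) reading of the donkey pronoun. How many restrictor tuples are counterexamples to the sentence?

"it" takes "a ledger" as antecedent — a donkey pronoun bound across the clause boundary.
Strong reading: for every (a,l) with requested(a,l), reviewed(a,l) ∧ flagged(a,l).
Restrictor pairs: (a1,l1) ✓  (a1,l2) ✓  (a1,l3) ✓  (a2,l4) ✗  (a3,l3) ✗  (a4,l1) ✗  (a4,l2) ✓  (a5,l1) ✗  (a5,l3) ✗  (a5,l4) ✗  (a6,l1) ✗  (a6,l2) ✓  (a6,l3) ✓
Counterexamples (restrictor pairs failing the scope): 7.

7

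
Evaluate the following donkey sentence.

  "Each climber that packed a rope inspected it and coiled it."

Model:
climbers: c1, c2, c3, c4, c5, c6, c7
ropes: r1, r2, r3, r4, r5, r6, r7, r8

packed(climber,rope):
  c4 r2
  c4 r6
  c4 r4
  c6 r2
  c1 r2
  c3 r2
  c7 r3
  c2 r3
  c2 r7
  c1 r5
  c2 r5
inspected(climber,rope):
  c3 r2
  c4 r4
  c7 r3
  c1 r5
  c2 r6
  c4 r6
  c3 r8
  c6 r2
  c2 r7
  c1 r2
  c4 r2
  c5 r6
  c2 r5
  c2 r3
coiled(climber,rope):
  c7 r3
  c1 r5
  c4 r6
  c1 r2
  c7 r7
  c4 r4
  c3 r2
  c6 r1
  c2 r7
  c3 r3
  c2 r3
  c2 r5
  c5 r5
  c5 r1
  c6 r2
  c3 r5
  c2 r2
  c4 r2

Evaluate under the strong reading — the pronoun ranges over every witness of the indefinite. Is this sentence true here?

"it" takes "a rope" as antecedent — a donkey pronoun bound across the clause boundary.
Strong reading: for every (c,r) with packed(c,r), inspected(c,r) ∧ coiled(c,r).
Restrictor pairs: (c1,r2) ✓  (c1,r5) ✓  (c2,r3) ✓  (c2,r5) ✓  (c2,r7) ✓  (c3,r2) ✓  (c4,r2) ✓  (c4,r4) ✓  (c4,r6) ✓  (c6,r2) ✓  (c7,r3) ✓
Every restrictor pair satisfies the scope.

True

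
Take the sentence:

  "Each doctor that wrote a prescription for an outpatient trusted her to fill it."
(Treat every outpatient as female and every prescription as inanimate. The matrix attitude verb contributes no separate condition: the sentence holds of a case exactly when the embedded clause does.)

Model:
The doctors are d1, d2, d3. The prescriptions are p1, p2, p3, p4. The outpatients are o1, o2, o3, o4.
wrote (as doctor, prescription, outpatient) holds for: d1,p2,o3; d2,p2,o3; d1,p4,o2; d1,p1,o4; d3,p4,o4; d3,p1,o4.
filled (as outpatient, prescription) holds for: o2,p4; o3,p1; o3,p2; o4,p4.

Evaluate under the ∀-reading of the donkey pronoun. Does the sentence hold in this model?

"her" takes "an outpatient" as antecedent and "it" takes "a prescription"; both are donkey pronouns co-varying with the restrictor.
Strong reading: for every (d,p,o) with wrote(d,p,o), filled(o,p).
Restrictor triples: (d1,p1,o4)→filled(o4,p1) ✗  (d1,p2,o3)→filled(o3,p2) ✓  (d1,p4,o2)→filled(o2,p4) ✓  (d2,p2,o3)→filled(o3,p2) ✓  (d3,p1,o4)→filled(o4,p1) ✗  (d3,p4,o4)→filled(o4,p4) ✓
Counterexample: (d1,p1,o4) — filled(o4,p1) does not hold.

False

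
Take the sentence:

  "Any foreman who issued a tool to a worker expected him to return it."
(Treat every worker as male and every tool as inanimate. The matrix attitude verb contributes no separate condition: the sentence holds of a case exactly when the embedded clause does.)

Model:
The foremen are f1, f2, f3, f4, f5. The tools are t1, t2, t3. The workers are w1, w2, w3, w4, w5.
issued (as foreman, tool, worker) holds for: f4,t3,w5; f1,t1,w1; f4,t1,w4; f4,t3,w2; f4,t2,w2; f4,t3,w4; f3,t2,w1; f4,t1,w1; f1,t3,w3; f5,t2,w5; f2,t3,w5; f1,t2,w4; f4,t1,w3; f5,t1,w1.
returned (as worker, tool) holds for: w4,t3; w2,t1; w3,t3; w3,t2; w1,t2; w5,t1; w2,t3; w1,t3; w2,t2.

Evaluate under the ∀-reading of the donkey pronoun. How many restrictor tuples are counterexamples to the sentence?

9

"him" takes "a worker" as antecedent and "it" takes "a tool"; both are donkey pronouns co-varying with the restrictor.
Strong reading: for every (f,t,w) with issued(f,t,w), returned(w,t).
Restrictor triples: (f1,t1,w1)→returned(w1,t1) ✗  (f1,t2,w4)→returned(w4,t2) ✗  (f1,t3,w3)→returned(w3,t3) ✓  (f2,t3,w5)→returned(w5,t3) ✗  (f3,t2,w1)→returned(w1,t2) ✓  (f4,t1,w1)→returned(w1,t1) ✗  (f4,t1,w3)→returned(w3,t1) ✗  (f4,t1,w4)→returned(w4,t1) ✗  (f4,t2,w2)→returned(w2,t2) ✓  (f4,t3,w2)→returned(w2,t3) ✓  (f4,t3,w4)→returned(w4,t3) ✓  (f4,t3,w5)→returned(w5,t3) ✗  (f5,t1,w1)→returned(w1,t1) ✗  (f5,t2,w5)→returned(w5,t2) ✗
Counterexamples (restrictor triples failing the scope): 9.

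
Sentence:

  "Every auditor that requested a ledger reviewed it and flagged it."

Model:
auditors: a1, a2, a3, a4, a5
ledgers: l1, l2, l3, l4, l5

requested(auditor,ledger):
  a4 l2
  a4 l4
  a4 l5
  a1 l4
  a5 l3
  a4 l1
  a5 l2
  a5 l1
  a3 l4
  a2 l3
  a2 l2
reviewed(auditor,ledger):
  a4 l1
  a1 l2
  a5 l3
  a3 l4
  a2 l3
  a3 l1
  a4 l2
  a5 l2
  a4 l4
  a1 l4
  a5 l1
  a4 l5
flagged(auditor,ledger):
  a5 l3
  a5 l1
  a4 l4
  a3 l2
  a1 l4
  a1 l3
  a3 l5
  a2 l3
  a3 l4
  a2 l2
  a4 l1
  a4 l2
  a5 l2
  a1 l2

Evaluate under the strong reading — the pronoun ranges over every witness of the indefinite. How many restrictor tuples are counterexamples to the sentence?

"it" takes "a ledger" as antecedent — a donkey pronoun bound across the clause boundary.
Strong reading: for every (a,l) with requested(a,l), reviewed(a,l) ∧ flagged(a,l).
Restrictor pairs: (a1,l4) ✓  (a2,l2) ✗  (a2,l3) ✓  (a3,l4) ✓  (a4,l1) ✓  (a4,l2) ✓  (a4,l4) ✓  (a4,l5) ✗  (a5,l1) ✓  (a5,l2) ✓  (a5,l3) ✓
Counterexamples (restrictor pairs failing the scope): 2.

2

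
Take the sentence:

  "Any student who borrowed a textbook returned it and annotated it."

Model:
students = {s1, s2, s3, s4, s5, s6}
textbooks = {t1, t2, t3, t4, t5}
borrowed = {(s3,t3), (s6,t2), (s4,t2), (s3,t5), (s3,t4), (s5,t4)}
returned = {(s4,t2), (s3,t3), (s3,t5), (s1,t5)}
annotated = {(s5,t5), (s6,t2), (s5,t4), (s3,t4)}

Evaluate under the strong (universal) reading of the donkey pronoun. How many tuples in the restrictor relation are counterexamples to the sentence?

6

"it" takes "a textbook" as antecedent — a donkey pronoun bound across the clause boundary.
Strong reading: for every (s,t) with borrowed(s,t), returned(s,t) ∧ annotated(s,t).
Restrictor pairs: (s3,t3) ✗  (s3,t4) ✗  (s3,t5) ✗  (s4,t2) ✗  (s5,t4) ✗  (s6,t2) ✗
Counterexamples (restrictor pairs failing the scope): 6.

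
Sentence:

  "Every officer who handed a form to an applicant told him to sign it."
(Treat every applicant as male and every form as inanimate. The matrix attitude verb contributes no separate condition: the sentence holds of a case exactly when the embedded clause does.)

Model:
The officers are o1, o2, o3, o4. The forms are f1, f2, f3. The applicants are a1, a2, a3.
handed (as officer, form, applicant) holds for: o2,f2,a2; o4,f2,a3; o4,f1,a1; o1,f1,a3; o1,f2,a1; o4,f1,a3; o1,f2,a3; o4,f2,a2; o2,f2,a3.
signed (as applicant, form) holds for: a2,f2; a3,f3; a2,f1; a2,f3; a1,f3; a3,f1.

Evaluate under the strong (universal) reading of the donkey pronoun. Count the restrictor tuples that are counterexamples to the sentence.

5

"him" takes "an applicant" as antecedent and "it" takes "a form"; both are donkey pronouns co-varying with the restrictor.
Strong reading: for every (o,f,a) with handed(o,f,a), signed(a,f).
Restrictor triples: (o1,f1,a3)→signed(a3,f1) ✓  (o1,f2,a1)→signed(a1,f2) ✗  (o1,f2,a3)→signed(a3,f2) ✗  (o2,f2,a2)→signed(a2,f2) ✓  (o2,f2,a3)→signed(a3,f2) ✗  (o4,f1,a1)→signed(a1,f1) ✗  (o4,f1,a3)→signed(a3,f1) ✓  (o4,f2,a2)→signed(a2,f2) ✓  (o4,f2,a3)→signed(a3,f2) ✗
Counterexamples (restrictor triples failing the scope): 5.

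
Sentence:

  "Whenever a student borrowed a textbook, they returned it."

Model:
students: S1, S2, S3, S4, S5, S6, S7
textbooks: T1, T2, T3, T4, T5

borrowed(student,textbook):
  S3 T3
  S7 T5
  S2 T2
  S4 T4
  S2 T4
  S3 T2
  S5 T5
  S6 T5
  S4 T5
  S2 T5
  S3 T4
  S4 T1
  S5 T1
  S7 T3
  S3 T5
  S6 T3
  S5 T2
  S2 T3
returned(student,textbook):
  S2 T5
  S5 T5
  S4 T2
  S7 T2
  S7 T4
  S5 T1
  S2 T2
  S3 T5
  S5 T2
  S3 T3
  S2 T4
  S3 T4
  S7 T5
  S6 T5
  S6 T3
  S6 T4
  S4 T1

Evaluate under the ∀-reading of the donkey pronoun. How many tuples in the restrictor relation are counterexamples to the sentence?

5

"it" takes "a textbook" as antecedent — a donkey pronoun bound across the clause boundary.
Strong reading: for every (s,t) with borrowed(s,t), returned(s,t).
Restrictor pairs: (S2,T2) ✓  (S2,T3) ✗  (S2,T4) ✓  (S2,T5) ✓  (S3,T2) ✗  (S3,T3) ✓  (S3,T4) ✓  (S3,T5) ✓  (S4,T1) ✓  (S4,T4) ✗  (S4,T5) ✗  (S5,T1) ✓  (S5,T2) ✓  (S5,T5) ✓  (S6,T3) ✓  (S6,T5) ✓  (S7,T3) ✗  (S7,T5) ✓
Counterexamples (restrictor pairs failing the scope): 5.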